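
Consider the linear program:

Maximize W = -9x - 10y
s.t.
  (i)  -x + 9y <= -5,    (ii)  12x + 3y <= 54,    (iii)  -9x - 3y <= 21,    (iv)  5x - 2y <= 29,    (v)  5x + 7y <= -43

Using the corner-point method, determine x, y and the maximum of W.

Feasible corners and W = -9x - 10y:
  (15/11, -122/11) → W = 1085/11
  (-3/8, -47/8) → W = 497/8
  (13/5, -8) → W = 283/5

x = 15/11, y = -122/11, maximum W = 1085/11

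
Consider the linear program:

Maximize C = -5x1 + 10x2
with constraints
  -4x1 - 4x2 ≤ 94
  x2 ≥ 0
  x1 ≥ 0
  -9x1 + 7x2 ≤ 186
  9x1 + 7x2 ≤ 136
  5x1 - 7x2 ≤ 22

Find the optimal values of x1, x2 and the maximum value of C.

Corner points and C = -5x1 + 10x2:
  (0, 0) → C = 0
  (22/5, 0) → C = -22
  (0, 136/7) → C = 1360/7
  (79/7, 241/49) → C = -355/49

x1 = 0, x2 = 136/7, maximum C = 1360/7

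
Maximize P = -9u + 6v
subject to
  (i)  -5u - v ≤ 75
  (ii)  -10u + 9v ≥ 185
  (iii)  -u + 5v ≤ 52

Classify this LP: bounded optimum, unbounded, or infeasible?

Corner points and P = -9u + 6v:
  (-172/11, 35/11) → P = 1758/11
  (-427/26, 185/26) → P = 381/2
  (-457/41, 335/41) → P = 6123/41
The feasible region has finitely many vertices and no improving ray; the maximum is 381/2 at (-427/26, 185/26).

bounded optimum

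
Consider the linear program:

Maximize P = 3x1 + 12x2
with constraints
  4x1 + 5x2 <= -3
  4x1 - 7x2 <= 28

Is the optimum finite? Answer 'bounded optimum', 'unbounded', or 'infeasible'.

unbounded

From the feasible point (119/48, -31/12), moving in the direction (-5, 4) keeps every constraint satisfied while P increases without bound.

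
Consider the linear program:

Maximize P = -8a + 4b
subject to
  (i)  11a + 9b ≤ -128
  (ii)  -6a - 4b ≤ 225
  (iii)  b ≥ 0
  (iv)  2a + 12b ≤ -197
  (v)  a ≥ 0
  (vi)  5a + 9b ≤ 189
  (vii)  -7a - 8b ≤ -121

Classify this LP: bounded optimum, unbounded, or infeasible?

infeasible

The boundaries 5a + 9b = 189 and -7a - 8b = -121 meet at (-423/23, 718/23), but that point violates 11a + 9b ≤ -128. Every candidate vertex is excluded by some other constraint, so the feasible region is empty.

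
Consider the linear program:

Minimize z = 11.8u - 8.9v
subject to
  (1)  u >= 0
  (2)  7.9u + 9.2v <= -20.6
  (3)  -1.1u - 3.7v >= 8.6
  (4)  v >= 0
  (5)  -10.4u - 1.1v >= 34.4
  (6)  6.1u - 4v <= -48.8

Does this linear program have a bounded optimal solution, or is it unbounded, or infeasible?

infeasible

The boundaries -1.1u - 3.7v = 8.6 and 6.1u - 4v = -48.8 meet at (-21496/2697, 122/2697), but that point violates u ≥ 0. Every candidate vertex is excluded by some other constraint, so the feasible region is empty.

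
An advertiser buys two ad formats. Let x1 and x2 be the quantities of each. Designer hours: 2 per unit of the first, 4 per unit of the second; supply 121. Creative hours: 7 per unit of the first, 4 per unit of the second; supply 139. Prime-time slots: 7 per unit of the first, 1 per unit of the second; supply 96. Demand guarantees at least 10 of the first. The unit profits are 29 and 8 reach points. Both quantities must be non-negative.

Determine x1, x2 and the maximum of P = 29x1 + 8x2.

x1 = 35/3, x2 = 43/3, maximum P = 453

The binding constraints are 7x1 + 4x2 = 139 and 7x1 + x2 = 96.
Solving simultaneously gives x1 = 35/3, x2 = 43/3.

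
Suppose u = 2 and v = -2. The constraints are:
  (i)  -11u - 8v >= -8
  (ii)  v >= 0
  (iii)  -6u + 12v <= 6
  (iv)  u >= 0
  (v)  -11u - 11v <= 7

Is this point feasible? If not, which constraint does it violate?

not feasible — violates (ii)

Constraint (ii): v = -2, which is not ≥ 0. All other constraints are satisfied.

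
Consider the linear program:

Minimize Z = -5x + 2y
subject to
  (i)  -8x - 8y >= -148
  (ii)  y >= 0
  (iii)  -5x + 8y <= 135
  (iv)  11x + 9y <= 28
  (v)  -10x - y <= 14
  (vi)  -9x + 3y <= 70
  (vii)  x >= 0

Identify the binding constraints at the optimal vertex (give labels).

(ii) and (iv)

Extreme points and Z = -5x + 2y:
  (28/11, 0) → Z = -140/11
  (0, 0) → Z = 0
  (0, 28/9) → Z = 56/9

The minimum is at (28/11, 0). Substituting into each constraint, equality holds for (ii) and (iv); the remaining constraints have slack.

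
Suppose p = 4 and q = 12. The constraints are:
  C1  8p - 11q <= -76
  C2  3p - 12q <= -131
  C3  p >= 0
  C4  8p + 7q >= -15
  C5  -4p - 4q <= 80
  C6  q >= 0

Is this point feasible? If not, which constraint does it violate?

feasible

C1: -100 ≤ -76 ✓
C2: -132 ≤ -131 ✓
C3: 4 ≥ 0 ✓
C4: 116 ≥ -15 ✓
C5: -64 ≤ 80 ✓
C6: 12 ≥ 0 ✓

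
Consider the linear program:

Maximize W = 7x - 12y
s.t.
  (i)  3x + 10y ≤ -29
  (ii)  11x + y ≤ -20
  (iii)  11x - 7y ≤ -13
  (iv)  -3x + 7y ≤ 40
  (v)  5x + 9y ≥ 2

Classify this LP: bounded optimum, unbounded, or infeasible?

infeasible

The boundaries 3x + 10y = -29 and 11x - 7y = -13 meet at (-333/131, -280/131), but that point violates 5x + 9y ≥ 2. Every candidate vertex is excluded by some other constraint, so the feasible region is empty.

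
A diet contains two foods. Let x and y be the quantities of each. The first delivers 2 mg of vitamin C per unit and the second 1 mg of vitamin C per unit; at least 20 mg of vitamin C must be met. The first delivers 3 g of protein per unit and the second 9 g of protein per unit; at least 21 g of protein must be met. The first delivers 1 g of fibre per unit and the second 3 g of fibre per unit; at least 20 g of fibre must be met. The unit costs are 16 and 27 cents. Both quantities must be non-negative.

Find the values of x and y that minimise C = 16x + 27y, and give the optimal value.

Corner points and C = 16x + 27y:
  (0, 20) → C = 540
  (20, 0) → C = 320
  (8, 4) → C = 236
The feasible region is unbounded (it extends along (0, 1), (1, 0)), but C strictly increases along every unbounded feasible direction, so there is no improving ray and the minimum is attained at a vertex.

x = 8, y = 4, minimum C = 236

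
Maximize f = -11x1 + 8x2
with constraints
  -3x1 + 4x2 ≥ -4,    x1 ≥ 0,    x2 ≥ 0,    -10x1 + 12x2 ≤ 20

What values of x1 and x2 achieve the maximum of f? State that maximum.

x1 = 0, x2 = 5/3, maximum f = 40/3

Vertices and f = -11x1 + 8x2:
  (4/3, 0) → f = -44/3
  (0, 0) → f = 0
  (0, 5/3) → f = 40/3
The feasible region is unbounded (it extends along (4, 3), (6, 5)), but f strictly decreases along every unbounded feasible direction, so there is no improving ray and the maximum is attained at a vertex.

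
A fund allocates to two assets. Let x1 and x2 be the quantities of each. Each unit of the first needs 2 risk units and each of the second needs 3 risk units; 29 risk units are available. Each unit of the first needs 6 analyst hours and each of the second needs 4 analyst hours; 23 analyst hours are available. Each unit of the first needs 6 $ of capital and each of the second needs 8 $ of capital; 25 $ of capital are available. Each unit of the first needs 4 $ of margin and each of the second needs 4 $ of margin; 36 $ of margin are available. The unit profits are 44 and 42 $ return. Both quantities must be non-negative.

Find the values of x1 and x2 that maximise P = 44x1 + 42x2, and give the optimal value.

x1 = 7/2, x2 = 1/2, maximum P = 175

Corner points and P = 44x1 + 42x2:
  (0, 0) → P = 0
  (0, 25/8) → P = 525/4
  (23/6, 0) → P = 506/3
  (7/2, 1/2) → P = 175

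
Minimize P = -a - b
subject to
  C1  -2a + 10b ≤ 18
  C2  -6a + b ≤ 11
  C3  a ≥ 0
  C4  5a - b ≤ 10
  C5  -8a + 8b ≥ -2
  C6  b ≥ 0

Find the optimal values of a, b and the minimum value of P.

a = 59/24, b = 55/24, minimum P = -19/4

Extreme points and P = -a - b:
  (0, 9/5) → P = -9/5
  (59/24, 55/24) → P = -19/4
  (0, 0) → P = 0
  (39/16, 35/16) → P = -37/8
  (1/4, 0) → P = -1/4

The optimum lies where -2a + 10b = 18 and 5a - b = 10.
Solving simultaneously gives a = 59/24, b = 55/24.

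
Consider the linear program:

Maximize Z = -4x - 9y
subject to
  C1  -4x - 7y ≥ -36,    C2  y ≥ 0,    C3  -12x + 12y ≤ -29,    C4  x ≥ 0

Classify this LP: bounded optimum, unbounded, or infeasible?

Corner points and Z = -4x - 9y:
  (9, 0) → Z = -36
  (635/132, 79/33) → Z = -1346/33
  (29/12, 0) → Z = -29/3
The feasible region has finitely many vertices and no improving ray; the maximum is -29/3 at (29/12, 0).

bounded optimum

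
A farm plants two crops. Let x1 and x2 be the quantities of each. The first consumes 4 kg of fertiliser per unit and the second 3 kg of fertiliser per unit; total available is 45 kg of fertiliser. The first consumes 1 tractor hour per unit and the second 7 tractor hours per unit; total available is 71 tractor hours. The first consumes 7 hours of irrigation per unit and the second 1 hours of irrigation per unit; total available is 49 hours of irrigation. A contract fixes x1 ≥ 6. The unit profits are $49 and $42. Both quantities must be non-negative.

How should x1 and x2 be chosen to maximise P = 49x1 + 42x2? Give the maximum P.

x1 = 6, x2 = 7, maximum P = 588

Vertices and P = 49x1 + 42x2:
  (7, 0) → P = 343
  (6, 0) → P = 294
  (6, 7) → P = 588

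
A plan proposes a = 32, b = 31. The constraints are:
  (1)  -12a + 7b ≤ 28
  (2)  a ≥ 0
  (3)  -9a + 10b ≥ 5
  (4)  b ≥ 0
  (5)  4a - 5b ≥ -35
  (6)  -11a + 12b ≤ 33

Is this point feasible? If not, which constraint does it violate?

feasible

(1): -167 ≤ 28 ✓
(2): 32 ≥ 0 ✓
(3): 22 ≥ 5 ✓
(4): 31 ≥ 0 ✓
(5): -27 ≥ -35 ✓
(6): 20 ≤ 33 ✓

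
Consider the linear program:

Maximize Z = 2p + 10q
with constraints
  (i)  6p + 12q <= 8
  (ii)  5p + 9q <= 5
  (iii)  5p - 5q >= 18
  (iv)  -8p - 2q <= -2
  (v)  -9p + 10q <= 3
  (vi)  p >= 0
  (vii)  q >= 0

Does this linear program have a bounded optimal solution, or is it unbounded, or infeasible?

infeasible

The boundaries 5p + 9q = 5 and 5p - 5q = 18 meet at (187/70, -13/14), but that point violates q ≥ 0. Every candidate vertex is excluded by some other constraint, so the feasible region is empty.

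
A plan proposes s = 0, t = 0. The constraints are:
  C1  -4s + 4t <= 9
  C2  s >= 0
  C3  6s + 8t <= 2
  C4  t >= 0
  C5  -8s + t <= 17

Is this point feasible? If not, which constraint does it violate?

feasible

C1: 0 ≤ 9 ✓
C2: 0 ≥ 0 ✓
C3: 0 ≤ 2 ✓
C4: 0 ≥ 0 ✓
C5: 0 ≤ 17 ✓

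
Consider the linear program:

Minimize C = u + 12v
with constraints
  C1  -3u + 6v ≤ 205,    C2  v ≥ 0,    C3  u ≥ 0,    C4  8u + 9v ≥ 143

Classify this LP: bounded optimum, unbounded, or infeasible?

bounded optimum

Extreme points and C = u + 12v:
  (0, 205/6) → C = 410
  (143/8, 0) → C = 143/8
  (0, 143/9) → C = 572/3
The feasible region has finitely many vertices and no improving ray; the minimum is 143/8 at (143/8, 0).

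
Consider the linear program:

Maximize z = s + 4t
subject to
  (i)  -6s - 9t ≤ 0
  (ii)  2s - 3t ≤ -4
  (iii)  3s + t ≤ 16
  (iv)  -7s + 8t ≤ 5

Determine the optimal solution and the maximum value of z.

s = 123/31, t = 127/31, maximum z = 631/31

Extreme points and z = s + 4t:
  (4, 4) → z = 20
  (17/5, 18/5) → z = 89/5
  (123/31, 127/31) → z = 631/31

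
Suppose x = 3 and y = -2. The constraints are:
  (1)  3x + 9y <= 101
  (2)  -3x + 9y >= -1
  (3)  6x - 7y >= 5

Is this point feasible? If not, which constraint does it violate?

Constraint (2): -3x + 9y = -27, which is not ≥ -1. All other constraints are satisfied.

not feasible — violates (2)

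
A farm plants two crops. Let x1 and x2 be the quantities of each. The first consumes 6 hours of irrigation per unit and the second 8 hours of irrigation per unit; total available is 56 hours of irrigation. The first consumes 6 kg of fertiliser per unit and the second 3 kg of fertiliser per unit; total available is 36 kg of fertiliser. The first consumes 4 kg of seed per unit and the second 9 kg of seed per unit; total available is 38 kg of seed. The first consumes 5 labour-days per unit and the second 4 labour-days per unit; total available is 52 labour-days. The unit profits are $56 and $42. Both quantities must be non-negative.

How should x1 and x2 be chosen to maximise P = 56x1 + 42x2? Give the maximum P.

Feasible corners and P = 56x1 + 42x2:
  (0, 0) → P = 0
  (0, 38/9) → P = 532/3
  (6, 0) → P = 336
  (5, 2) → P = 364

The binding constraints are 6x1 + 3x2 = 36 and 4x1 + 9x2 = 38.
Solving simultaneously gives x1 = 5, x2 = 2.

x1 = 5, x2 = 2, maximum P = 364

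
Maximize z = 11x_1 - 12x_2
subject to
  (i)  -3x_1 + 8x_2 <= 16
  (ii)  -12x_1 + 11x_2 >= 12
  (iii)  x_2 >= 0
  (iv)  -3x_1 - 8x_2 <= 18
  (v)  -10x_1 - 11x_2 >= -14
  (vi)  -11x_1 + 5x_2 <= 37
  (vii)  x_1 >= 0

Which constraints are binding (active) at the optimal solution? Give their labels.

(ii) and (vii)

Feasible corners and z = 11x_1 - 12x_2:
  (1/11, 144/121) → z = -1607/121
  (0, 12/11) → z = -144/11
  (0, 14/11) → z = -168/11

The maximum is at (0, 12/11). Substituting into each constraint, equality holds for (ii) and (vii); the remaining constraints have slack.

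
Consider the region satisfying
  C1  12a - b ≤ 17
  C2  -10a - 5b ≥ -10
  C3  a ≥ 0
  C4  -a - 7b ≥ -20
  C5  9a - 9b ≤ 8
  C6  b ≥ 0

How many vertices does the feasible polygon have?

The feasible vertices (each the meet of two boundaries and inside every other half-plane) are:
  (0, 2)
  (26/27, 2/27)
  (0, 0)
  (8/9, 0)

4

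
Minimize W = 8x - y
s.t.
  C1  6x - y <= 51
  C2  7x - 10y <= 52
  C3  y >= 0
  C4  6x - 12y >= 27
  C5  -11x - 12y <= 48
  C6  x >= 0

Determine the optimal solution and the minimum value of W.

x = 9/2, y = 0, minimum W = 36

Extreme points and W = 8x - y:
  (458/53, 45/53) → W = 3619/53
  (195/22, 24/11) → W = 756/11
  (52/7, 0) → W = 416/7
  (9/2, 0) → W = 36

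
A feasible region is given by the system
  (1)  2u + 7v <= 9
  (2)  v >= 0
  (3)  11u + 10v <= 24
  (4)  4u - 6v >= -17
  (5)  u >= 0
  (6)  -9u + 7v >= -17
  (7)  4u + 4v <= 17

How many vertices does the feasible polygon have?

The feasible vertices (each the meet of two boundaries and inside every other half-plane) are:
  (26/19, 17/19)
  (0, 9/7)
  (0, 0)
  (17/9, 0)
  (338/167, 29/167)

5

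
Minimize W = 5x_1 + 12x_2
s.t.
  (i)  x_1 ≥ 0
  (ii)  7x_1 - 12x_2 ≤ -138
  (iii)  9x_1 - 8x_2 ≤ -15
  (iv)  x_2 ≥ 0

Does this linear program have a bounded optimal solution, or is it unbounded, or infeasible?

Feasible corners and W = 5x_1 + 12x_2:
  (0, 23/2) → W = 138
  (231/13, 1137/52) → W = 4566/13
The feasible region has finitely many vertices and no improving ray; the minimum is 138 at (0, 23/2).

bounded optimum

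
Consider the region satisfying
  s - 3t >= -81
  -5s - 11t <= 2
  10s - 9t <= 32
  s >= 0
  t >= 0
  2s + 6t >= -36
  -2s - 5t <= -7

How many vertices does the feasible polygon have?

4

Intersecting each pair of boundary lines and keeping only the points that satisfy every inequality leaves:
  (275/7, 842/21)
  (0, 27)
  (223/68, 3/34)
  (0, 7/5)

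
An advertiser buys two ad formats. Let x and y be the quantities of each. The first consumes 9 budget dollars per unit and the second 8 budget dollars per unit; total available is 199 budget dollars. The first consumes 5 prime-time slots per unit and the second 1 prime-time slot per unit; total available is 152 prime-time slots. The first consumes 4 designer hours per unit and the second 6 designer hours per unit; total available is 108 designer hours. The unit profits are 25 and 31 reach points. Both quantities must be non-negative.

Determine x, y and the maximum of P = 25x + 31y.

Feasible corners and P = 25x + 31y:
  (0, 0) → P = 0
  (0, 18) → P = 558
  (199/9, 0) → P = 4975/9
  (15, 8) → P = 623

The optimum lies where 9x + 8y = 199 and 4x + 6y = 108.
Solving simultaneously gives x = 15, y = 8.

x = 15, y = 8, maximum P = 623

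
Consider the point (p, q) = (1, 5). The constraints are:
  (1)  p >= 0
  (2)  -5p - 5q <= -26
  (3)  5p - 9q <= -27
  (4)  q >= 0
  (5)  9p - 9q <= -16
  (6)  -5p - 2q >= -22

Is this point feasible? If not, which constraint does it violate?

feasible

(1): 1 ≥ 0 ✓
(2): -30 ≤ -26 ✓
(3): -40 ≤ -27 ✓
(4): 5 ≥ 0 ✓
(5): -36 ≤ -16 ✓
(6): -15 ≥ -22 ✓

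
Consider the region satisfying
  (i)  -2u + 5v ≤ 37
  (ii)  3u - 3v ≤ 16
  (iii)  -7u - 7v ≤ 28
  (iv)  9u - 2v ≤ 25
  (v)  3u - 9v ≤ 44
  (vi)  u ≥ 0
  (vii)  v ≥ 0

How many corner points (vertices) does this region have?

The feasible vertices (each the meet of two boundaries and inside every other half-plane) are:
  (199/41, 383/41)
  (0, 37/5)
  (25/9, 0)
  (0, 0)

4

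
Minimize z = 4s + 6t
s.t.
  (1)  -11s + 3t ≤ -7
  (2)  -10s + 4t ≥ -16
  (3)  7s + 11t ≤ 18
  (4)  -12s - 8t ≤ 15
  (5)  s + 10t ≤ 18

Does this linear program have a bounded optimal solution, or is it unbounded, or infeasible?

Corner points and z = 4s + 6t:
  (131/142, 149/142) → z = 709/71
  (11/124, -249/124) → z = -725/62
  (124/69, 34/69) → z = 700/69
  (17/32, -171/64) → z = -445/32
The feasible region has finitely many vertices and no improving ray; the minimum is -445/32 at (17/32, -171/64).

bounded optimum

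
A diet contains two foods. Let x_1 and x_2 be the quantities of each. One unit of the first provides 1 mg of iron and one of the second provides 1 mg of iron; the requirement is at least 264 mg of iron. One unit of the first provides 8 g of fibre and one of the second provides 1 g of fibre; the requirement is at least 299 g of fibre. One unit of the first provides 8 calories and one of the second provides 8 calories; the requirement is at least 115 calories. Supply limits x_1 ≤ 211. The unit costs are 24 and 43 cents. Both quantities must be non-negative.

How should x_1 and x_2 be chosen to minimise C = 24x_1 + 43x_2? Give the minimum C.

The feasible region is unbounded (it extends along (0, 1)), but C strictly increases along every unbounded feasible direction, so there is no improving ray and the minimum is attained at a vertex.

x_1 = 211, x_2 = 53, minimum C = 7343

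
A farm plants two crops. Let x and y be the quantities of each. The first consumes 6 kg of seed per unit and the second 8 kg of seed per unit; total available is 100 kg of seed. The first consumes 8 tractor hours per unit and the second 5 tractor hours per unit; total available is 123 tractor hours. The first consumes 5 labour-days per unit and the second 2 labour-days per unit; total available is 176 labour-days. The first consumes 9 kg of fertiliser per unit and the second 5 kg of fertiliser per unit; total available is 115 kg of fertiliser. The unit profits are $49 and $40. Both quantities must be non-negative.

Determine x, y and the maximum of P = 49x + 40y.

Extreme points and P = 49x + 40y:
  (0, 0) → P = 0
  (0, 25/2) → P = 500
  (115/9, 0) → P = 5635/9
  (10, 5) → P = 690

x = 10, y = 5, maximum P = 690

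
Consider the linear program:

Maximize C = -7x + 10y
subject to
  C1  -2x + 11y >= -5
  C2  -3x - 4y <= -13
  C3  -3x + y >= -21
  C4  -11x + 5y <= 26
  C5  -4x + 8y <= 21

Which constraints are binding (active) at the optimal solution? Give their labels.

C2 and C5

Extreme points and C = -7x + 10y:
  (163/41, 11/41) → C = -1031/41
  (226/31, 27/31) → C = -1312/31
  (1/2, 23/8) → C = 101/4
  (189/20, 147/20) → C = 147/20

The maximum is at (1/2, 23/8). Substituting into each constraint, equality holds for C2 and C5; the remaining constraints have slack.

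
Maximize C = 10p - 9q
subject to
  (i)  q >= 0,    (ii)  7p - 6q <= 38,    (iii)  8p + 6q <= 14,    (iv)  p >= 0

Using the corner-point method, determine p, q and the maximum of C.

Feasible corners and C = 10p - 9q:
  (7/4, 0) → C = 35/2
  (0, 0) → C = 0
  (0, 7/3) → C = -21

The optimum lies where q = 0 and 8p + 6q = 14.
Solving simultaneously gives p = 7/4, q = 0.

p = 7/4, q = 0, maximum C = 35/2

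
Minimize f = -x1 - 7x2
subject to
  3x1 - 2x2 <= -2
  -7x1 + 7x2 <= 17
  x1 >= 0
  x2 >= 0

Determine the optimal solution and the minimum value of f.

Corner points and f = -x1 - 7x2:
  (20/7, 37/7) → f = -279/7
  (0, 1) → f = -7
  (0, 17/7) → f = -17

x1 = 20/7, x2 = 37/7, minimum f = -279/7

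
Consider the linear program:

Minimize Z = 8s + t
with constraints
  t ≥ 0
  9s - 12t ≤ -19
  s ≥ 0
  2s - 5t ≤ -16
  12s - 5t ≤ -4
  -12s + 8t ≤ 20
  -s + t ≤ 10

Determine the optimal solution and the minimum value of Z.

s = 7/11, t = 38/11, minimum Z = 94/11

Extreme points and Z = 8s + t:
  (6/5, 92/25) → Z = 332/25
  (7/11, 38/11) → Z = 94/11
  (17/9, 16/3) → Z = 184/9

The optimum lies where 2s - 5t = -16 and -12s + 8t = 20.
Solving simultaneously gives s = 7/11, t = 38/11.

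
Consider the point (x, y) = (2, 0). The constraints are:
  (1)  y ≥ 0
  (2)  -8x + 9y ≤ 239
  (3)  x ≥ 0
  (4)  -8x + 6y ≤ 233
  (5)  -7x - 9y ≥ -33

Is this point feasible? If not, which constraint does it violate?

feasible

(1): 0 ≥ 0 ✓
(2): -16 ≤ 239 ✓
(3): 2 ≥ 0 ✓
(4): -16 ≤ 233 ✓
(5): -14 ≥ -33 ✓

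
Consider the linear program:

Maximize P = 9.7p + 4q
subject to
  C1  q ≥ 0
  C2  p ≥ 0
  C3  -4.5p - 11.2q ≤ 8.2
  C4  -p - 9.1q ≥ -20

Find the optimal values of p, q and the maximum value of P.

p = 20, q = 0, maximum P = 194

Feasible corners and P = 9.7p + 4q:
  (0, 0) → P = 0
  (20, 0) → P = 194
  (0, 200/91) → P = 800/91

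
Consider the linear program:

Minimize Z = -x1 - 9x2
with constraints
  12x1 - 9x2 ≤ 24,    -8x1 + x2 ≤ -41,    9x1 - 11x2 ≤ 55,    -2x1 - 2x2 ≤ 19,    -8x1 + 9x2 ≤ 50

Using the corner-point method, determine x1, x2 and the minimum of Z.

Vertices and Z = -x1 - 9x2:
  (23/4, 5) → Z = -203/4
  (37/2, 22) → Z = -433/2
  (419/64, 91/8) → Z = -6971/64

At the optimal vertex, 12x1 - 9x2 = 24 and -8x1 + 9x2 = 50.
Solving simultaneously gives x1 = 37/2, x2 = 22.

x1 = 37/2, x2 = 22, minimum Z = -433/2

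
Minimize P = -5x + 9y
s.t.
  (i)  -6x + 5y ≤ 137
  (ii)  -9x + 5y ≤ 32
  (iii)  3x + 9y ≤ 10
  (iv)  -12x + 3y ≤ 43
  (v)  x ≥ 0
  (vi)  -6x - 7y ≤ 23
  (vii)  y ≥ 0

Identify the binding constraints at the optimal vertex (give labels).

(iii) and (vii)

Extreme points and P = -5x + 9y:
  (0, 10/9) → P = 10
  (10/3, 0) → P = -50/3
  (0, 0) → P = 0

The minimum is at (10/3, 0). Substituting into each constraint, equality holds for (iii) and (vii); the remaining constraints have slack.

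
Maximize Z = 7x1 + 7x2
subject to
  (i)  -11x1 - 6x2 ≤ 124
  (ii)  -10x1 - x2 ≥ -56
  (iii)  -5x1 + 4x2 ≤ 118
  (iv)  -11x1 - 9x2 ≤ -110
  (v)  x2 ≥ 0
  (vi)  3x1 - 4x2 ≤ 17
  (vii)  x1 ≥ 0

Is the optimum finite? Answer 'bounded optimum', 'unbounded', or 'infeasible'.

bounded optimum

Extreme points and Z = 7x1 + 7x2:
  (106/45, 292/9) → Z = 1218/5
  (394/79, 484/79) → Z = 6146/79
  (0, 59/2) → Z = 413/2
  (0, 110/9) → Z = 770/9
The feasible region has finitely many vertices and no improving ray; the maximum is 1218/5 at (106/45, 292/9).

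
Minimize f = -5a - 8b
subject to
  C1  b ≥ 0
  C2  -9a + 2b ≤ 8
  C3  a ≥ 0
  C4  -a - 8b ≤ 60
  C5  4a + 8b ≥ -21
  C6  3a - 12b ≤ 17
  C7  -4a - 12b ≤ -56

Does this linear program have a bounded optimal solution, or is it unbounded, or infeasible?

unbounded

From the feasible point (4/29, 134/29), moving in the direction (12, 3) keeps every constraint satisfied while f decreases without bound.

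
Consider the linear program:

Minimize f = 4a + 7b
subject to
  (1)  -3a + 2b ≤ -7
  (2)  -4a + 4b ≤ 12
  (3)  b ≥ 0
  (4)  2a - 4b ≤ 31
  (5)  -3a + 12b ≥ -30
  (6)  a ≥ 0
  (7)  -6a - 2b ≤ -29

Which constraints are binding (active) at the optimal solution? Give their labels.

(3) and (7)

Corner points and f = 4a + 7b:
  (13, 16) → f = 164
  (4, 5/2) → f = 67/2
  (10, 0) → f = 40
  (29/6, 0) → f = 58/3
  (21, 11/4) → f = 413/4
The feasible region is unbounded (it extends along (1, 1), (2, 1)), but f strictly increases along every unbounded feasible direction, so there is no improving ray and the minimum is attained at a vertex.

The minimum is at (29/6, 0). Substituting into each constraint, equality holds for (3) and (7); the remaining constraints have slack.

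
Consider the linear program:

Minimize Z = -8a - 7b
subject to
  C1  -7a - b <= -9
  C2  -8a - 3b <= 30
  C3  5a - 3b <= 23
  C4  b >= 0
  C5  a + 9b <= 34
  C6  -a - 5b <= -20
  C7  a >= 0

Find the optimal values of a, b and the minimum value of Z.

a = 103/16, b = 49/16, minimum Z = -1167/16

Corner points and Z = -8a - 7b:
  (103/16, 49/16) → Z = -1167/16
  (25/4, 11/4) → Z = -277/4
  (5/2, 7/2) → Z = -89/2

The optimum lies where 5a - 3b = 23 and a + 9b = 34.
Solving simultaneously gives a = 103/16, b = 49/16.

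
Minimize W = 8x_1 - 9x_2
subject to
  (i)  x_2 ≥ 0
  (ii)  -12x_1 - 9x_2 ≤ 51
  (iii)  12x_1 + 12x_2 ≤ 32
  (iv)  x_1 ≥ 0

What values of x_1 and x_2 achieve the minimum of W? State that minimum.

Corner points and W = 8x_1 - 9x_2:
  (8/3, 0) → W = 64/3
  (0, 0) → W = 0
  (0, 8/3) → W = -24

The binding constraints are 12x_1 + 12x_2 = 32 and x_1 = 0.
Solving simultaneously gives x_1 = 0, x_2 = 8/3.

x_1 = 0, x_2 = 8/3, minimum W = -24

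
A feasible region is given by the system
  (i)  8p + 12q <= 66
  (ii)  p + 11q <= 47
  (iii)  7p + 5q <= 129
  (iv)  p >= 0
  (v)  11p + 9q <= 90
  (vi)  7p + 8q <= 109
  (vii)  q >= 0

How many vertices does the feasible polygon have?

5

The feasible vertices (each the meet of two boundaries and inside every other half-plane) are:
  (81/38, 155/38)
  (81/10, 1/10)
  (0, 47/11)
  (0, 0)
  (90/11, 0)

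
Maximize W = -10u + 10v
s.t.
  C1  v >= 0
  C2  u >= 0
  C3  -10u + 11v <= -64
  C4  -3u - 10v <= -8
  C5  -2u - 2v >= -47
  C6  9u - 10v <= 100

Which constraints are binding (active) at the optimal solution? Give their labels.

Corner points and W = -10u + 10v:
  (32/5, 0) → W = -64
  (100/9, 0) → W = -1000/9
  (215/14, 57/7) → W = -505/7
  (335/19, 223/38) → W = -2235/19

The maximum is at (32/5, 0). Substituting into each constraint, equality holds for C1 and C3; the remaining constraints have slack.

C1 and C3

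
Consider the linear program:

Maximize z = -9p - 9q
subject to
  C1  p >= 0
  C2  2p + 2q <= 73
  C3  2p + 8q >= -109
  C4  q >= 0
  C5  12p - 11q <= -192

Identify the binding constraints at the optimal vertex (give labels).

Feasible corners and z = -9p - 9q:
  (0, 73/2) → z = -657/2
  (0, 192/11) → z = -1728/11
  (419/46, 630/23) → z = -657/2

The maximum is at (0, 192/11). Substituting into each constraint, equality holds for C1 and C5; the remaining constraints have slack.

C1 and C5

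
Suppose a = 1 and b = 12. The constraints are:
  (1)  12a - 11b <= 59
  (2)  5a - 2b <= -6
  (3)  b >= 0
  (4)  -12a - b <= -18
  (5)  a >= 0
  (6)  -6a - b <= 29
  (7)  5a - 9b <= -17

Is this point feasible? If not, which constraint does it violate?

(1): -120 ≤ 59 ✓
(2): -19 ≤ -6 ✓
(3): 12 ≥ 0 ✓
(4): -24 ≤ -18 ✓
(5): 1 ≥ 0 ✓
(6): -18 ≤ 29 ✓
(7): -103 ≤ -17 ✓

feasible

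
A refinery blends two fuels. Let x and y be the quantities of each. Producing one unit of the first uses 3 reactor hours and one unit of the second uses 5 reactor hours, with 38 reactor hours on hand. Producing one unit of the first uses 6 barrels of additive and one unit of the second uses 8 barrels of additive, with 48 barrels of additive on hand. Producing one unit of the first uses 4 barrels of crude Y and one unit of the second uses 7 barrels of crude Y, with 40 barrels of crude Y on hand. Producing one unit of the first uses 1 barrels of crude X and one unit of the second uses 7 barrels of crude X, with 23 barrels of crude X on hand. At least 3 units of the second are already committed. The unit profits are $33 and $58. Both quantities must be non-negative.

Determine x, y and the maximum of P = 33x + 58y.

Vertices and P = 33x + 58y:
  (0, 23/7) → P = 1334/7
  (0, 3) → P = 174
  (2, 3) → P = 240

At the optimal vertex, x + 7y = 23 and y = 3.
Solving simultaneously gives x = 2, y = 3.

x = 2, y = 3, maximum P = 240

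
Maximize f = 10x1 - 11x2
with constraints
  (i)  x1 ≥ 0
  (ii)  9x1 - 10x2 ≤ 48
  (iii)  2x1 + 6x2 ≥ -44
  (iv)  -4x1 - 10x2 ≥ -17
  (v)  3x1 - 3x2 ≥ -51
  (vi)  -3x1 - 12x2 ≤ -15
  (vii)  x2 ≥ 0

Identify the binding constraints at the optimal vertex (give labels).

Extreme points and f = 10x1 - 11x2:
  (0, 17/10) → f = -187/10
  (0, 5/4) → f = -55/4
  (3, 1/2) → f = 49/2

The maximum is at (3, 1/2). Substituting into each constraint, equality holds for (iv) and (vi); the remaining constraints have slack.

(iv) and (vi)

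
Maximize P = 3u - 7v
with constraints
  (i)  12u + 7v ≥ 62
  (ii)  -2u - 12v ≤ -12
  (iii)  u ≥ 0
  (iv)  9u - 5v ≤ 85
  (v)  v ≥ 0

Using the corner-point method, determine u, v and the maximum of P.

u = 85/9, v = 0, maximum P = 85/3

Extreme points and P = 3u - 7v:
  (66/13, 2/13) → P = 184/13
  (0, 62/7) → P = -62
  (6, 0) → P = 18
  (85/9, 0) → P = 85/3
The feasible region is unbounded (it extends along (0, 1), (5, 9)), but P strictly decreases along every unbounded feasible direction, so there is no improving ray and the maximum is attained at a vertex.

The optimum lies where 9u - 5v = 85 and v = 0.
Solving simultaneously gives u = 85/9, v = 0.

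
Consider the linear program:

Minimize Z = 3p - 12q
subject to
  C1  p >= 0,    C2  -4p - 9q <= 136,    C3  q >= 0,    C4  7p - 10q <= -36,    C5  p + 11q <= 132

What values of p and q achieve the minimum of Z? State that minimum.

p = 0, q = 12, minimum Z = -144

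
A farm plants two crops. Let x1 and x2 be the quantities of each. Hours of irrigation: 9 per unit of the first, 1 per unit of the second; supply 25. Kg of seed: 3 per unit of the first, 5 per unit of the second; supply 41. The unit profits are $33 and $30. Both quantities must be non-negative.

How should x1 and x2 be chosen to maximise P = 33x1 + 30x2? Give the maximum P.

x1 = 2, x2 = 7, maximum P = 276

Extreme points and P = 33x1 + 30x2:
  (0, 0) → P = 0
  (0, 41/5) → P = 246
  (25/9, 0) → P = 275/3
  (2, 7) → P = 276

The optimum lies where 9x1 + x2 = 25 and 3x1 + 5x2 = 41.
Solving simultaneously gives x1 = 2, x2 = 7.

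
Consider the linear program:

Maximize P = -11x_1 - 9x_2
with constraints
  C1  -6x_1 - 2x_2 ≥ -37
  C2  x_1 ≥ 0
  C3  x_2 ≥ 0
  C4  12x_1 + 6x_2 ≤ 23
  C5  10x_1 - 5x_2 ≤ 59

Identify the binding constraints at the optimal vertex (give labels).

Corner points and P = -11x_1 - 9x_2:
  (0, 0) → P = 0
  (0, 23/6) → P = -69/2
  (23/12, 0) → P = -253/12

The maximum is at (0, 0). Substituting into each constraint, equality holds for C2 and C3; the remaining constraints have slack.

C2 and C3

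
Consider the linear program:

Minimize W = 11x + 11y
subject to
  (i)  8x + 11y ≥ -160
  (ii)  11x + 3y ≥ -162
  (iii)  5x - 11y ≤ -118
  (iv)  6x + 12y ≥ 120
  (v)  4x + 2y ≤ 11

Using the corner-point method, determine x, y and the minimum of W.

x = -384/19, y = 382/19, minimum W = -22/19

Feasible corners and W = 11x + 11y:
  (-384/19, 382/19) → W = -22/19
  (-357/10, 769/10) → W = 2266/5
  (-3, 23/2) → W = 187/2

The optimum lies where 11x + 3y = -162 and 6x + 12y = 120.
Solving simultaneously gives x = -384/19, y = 382/19.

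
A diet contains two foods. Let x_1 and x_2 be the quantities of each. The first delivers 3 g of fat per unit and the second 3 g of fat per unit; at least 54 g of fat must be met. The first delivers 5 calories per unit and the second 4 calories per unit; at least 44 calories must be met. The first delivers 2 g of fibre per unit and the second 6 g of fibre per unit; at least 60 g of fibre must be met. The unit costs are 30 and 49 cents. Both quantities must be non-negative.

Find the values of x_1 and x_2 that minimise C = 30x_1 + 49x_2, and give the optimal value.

x_1 = 12, x_2 = 6, minimum C = 654

Corner points and C = 30x_1 + 49x_2:
  (0, 18) → C = 882
  (30, 0) → C = 900
  (12, 6) → C = 654
The feasible region is unbounded (it extends along (0, 1), (1, 0)), but C strictly increases along every unbounded feasible direction, so there is no improving ray and the minimum is attained at a vertex.

At the optimal vertex, 3x_1 + 3x_2 = 54 and 2x_1 + 6x_2 = 60.
Solving simultaneously gives x_1 = 12, x_2 = 6.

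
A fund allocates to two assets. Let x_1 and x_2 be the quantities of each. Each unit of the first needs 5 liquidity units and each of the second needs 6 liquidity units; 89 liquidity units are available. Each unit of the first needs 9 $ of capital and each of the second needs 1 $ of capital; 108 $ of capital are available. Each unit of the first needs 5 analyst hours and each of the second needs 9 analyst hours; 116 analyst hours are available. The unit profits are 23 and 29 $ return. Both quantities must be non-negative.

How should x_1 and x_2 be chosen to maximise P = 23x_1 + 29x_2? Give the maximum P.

Feasible corners and P = 23x_1 + 29x_2:
  (0, 0) → P = 0
  (0, 116/9) → P = 3364/9
  (12, 0) → P = 276
  (559/49, 261/49) → P = 2918/7
  (7, 9) → P = 422

At the optimal vertex, 5x_1 + 6x_2 = 89 and 5x_1 + 9x_2 = 116.
Solving simultaneously gives x_1 = 7, x_2 = 9.

x_1 = 7, x_2 = 9, maximum P = 422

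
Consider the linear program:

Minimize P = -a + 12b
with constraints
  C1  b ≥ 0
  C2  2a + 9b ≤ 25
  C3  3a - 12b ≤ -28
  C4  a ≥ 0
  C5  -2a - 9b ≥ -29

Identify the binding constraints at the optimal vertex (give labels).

Extreme points and P = -a + 12b:
  (16/17, 131/51) → P = 508/17
  (0, 25/9) → P = 100/3
  (0, 7/3) → P = 28

The minimum is at (0, 7/3). Substituting into each constraint, equality holds for C3 and C4; the remaining constraints have slack.

C3 and C4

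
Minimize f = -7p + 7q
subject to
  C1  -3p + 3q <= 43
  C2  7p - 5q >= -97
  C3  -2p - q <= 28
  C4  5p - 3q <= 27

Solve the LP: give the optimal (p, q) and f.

Feasible corners and f = -7p + 7q:
  (-38/3, 5/3) → f = 301/3
  (35, 148/3) → f = 301/3
  (-237/17, -2/17) → f = 1645/17
  (-57/11, -194/11) → f = -959/11

At the optimal vertex, -2p - q = 28 and 5p - 3q = 27.
Solving simultaneously gives p = -57/11, q = -194/11.

p = -57/11, q = -194/11, minimum f = -959/11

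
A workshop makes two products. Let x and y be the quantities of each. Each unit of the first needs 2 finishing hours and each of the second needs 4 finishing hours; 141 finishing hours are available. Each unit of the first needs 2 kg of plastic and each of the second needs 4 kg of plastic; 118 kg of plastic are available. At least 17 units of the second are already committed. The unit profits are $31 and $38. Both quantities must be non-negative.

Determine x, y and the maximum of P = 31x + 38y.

Feasible corners and P = 31x + 38y:
  (0, 59/2) → P = 1121
  (0, 17) → P = 646
  (25, 17) → P = 1421

x = 25, y = 17, maximum P = 1421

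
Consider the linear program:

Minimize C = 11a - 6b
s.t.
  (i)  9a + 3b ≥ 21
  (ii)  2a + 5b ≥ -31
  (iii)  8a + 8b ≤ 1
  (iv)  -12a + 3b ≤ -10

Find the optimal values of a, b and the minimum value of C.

Corner points and C = 11a - 6b:
  (66/13, -107/13) → C = 1368/13
  (55/16, -53/16) → C = 923/16
  (253/24, -125/12) → C = 4283/24

a = 55/16, b = -53/16, minimum C = 923/16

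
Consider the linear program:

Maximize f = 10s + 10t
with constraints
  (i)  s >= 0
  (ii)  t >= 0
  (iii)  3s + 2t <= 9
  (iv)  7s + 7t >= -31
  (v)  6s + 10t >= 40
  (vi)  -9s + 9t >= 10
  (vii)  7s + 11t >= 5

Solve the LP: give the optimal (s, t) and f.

At the optimal vertex, s = 0 and 3s + 2t = 9.
Solving simultaneously gives s = 0, t = 9/2.

s = 0, t = 9/2, maximum f = 45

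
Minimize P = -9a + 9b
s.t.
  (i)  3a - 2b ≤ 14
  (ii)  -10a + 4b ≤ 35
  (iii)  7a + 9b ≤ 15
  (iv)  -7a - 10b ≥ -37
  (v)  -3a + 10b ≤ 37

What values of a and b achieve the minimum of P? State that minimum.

Vertices and P = -9a + 9b:
  (-63/4, -245/8) → P = -1071/8
  (156/41, -53/41) → P = -1881/41
  (-101/44, 265/88) → P = 4203/88
  (-183/97, 304/97) → P = 4383/97

The optimum lies where 3a - 2b = 14 and -10a + 4b = 35.
Solving simultaneously gives a = -63/4, b = -245/8.

a = -63/4, b = -245/8, minimum P = -1071/8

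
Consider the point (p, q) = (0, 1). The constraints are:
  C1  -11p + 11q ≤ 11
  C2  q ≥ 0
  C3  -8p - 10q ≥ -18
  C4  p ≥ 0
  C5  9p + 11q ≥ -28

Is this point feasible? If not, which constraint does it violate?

C1: 11 ≤ 11 ✓
C2: 1 ≥ 0 ✓
C3: -10 ≥ -18 ✓
C4: 0 ≥ 0 ✓
C5: 11 ≥ -28 ✓

feasible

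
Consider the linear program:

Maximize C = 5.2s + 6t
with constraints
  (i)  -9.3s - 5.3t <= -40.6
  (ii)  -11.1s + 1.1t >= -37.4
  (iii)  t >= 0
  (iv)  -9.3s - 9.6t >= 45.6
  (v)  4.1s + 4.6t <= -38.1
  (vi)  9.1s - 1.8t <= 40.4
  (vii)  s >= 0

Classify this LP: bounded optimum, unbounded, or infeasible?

infeasible

The boundaries 9.1s - 1.8t = 40.4 and s = 0 meet at (0, -202/9), but that point violates -9.3s - 5.3t ≤ -40.6. Every candidate vertex is excluded by some other constraint, so the feasible region is empty.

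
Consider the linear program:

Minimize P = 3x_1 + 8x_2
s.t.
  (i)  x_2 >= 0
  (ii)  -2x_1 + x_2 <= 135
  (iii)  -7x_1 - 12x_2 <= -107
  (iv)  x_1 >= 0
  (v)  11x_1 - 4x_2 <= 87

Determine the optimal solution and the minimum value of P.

Extreme points and P = 3x_1 + 8x_2:
  (0, 135) → P = 1080
  (209, 553) → P = 5051
  (0, 107/12) → P = 214/3
  (46/5, 71/20) → P = 56

The binding constraints are -7x_1 - 12x_2 = -107 and 11x_1 - 4x_2 = 87.
Solving simultaneously gives x_1 = 46/5, x_2 = 71/20.

x_1 = 46/5, x_2 = 71/20, minimum P = 56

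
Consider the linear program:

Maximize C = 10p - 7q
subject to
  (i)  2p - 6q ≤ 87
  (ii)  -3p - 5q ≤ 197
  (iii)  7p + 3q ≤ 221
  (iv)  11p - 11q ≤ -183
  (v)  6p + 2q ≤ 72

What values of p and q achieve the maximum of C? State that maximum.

Vertices and C = 10p - 7q:
  (-1541/44, -809/44) → C = -9747/44
  (-113/2, 411/2) → C = -4007/2
  (213/44, 945/44) → C = -4485/44
The feasible region is unbounded (it extends along (-3, 7), (-5, 3)), but C strictly decreases along every unbounded feasible direction, so there is no improving ray and the maximum is attained at a vertex.

p = 213/44, q = 945/44, maximum C = -4485/44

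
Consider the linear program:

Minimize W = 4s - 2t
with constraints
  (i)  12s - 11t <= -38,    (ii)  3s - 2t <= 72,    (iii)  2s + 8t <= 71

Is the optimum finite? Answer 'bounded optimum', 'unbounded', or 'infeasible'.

From the feasible point (477/118, 464/59), moving in the direction (-8, 2) keeps every constraint satisfied while W decreases without bound.

unbounded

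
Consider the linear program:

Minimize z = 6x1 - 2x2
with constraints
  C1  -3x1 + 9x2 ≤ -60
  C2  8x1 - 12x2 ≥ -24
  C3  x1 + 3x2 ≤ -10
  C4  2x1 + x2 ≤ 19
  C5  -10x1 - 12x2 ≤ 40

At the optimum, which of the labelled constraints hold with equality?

Feasible corners and z = 6x1 - 2x2:
  (5, -5) → z = 40
  (20/7, -40/7) → z = 200/7
  (67/5, -39/5) → z = 96
  (134/7, -135/7) → z = 1074/7

The minimum is at (20/7, -40/7). Substituting into each constraint, equality holds for C1 and C5; the remaining constraints have slack.

C1 and C5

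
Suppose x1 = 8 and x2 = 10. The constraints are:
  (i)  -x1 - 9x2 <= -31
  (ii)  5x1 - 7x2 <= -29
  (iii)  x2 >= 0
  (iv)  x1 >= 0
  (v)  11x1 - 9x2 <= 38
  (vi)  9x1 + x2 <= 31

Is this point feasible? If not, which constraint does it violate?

not feasible — violates (vi)

Constraint (vi): 9x1 + x2 = 82, which is not ≤ 31. All other constraints are satisfied.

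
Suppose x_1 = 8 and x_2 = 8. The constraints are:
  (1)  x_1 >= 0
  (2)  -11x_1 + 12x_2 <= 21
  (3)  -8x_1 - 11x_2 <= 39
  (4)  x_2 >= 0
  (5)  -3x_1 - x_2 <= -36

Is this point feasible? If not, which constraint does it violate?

not feasible — violates (5)

Constraint (5): -3x_1 - x_2 = -32, which is not ≤ -36. All other constraints are satisfied.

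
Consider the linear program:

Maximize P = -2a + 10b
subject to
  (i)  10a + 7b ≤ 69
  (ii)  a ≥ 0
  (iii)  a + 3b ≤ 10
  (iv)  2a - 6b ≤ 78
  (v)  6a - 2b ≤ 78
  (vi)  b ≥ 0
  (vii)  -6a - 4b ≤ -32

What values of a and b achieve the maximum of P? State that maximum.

a = 4, b = 2, maximum P = 12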